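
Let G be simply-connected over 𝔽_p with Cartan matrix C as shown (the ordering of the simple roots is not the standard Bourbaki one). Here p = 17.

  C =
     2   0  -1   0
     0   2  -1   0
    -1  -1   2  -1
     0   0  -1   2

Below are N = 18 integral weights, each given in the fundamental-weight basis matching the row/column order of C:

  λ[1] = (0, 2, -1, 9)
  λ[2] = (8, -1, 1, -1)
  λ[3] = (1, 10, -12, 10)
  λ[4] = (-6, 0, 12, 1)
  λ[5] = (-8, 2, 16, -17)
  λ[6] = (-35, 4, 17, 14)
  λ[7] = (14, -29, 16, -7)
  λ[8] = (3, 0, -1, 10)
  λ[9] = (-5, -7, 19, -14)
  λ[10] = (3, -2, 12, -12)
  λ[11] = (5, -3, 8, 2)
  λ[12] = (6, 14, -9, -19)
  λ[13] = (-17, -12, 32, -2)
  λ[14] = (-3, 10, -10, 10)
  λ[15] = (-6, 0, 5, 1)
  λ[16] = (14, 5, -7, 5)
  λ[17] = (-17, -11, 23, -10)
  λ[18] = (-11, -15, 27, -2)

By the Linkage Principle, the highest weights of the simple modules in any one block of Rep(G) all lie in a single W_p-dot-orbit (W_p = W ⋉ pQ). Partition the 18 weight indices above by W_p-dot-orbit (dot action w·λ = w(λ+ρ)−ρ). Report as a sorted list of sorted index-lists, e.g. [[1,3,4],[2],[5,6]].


C ↔ D_4 under row/col permutation; |W(D_4)| = 192.

Alcove-folded reps (p=17, 18 weights, presented ϖ-order):

  1: (1, 3, 0, 10) · 2: (9, 0, 2, 0) · 3: (9, 0, 2, 0) · 4: (5, 1, 1, 2) · 5: (1, 3, 0, 10) · 6: (4, 1, 0, 11) · 7: (9, 0, 2, 0) · 8: (4, 1, 0, 11) · 9: (1, 3, 0, 10) · 10: (4, 1, 0, 11) · 11: (5, 1, 1, 2) · 12: (5, 1, 1, 2) · 13: (4, 1, 0, 11) · 14: (9, 0, 2, 0) · 15: (5, 1, 1, 2) · 16: (9, 0, 2, 0) · 17: (5, 1, 1, 2) · 18: (1, 3, 0, 10)

The 18 indices split into 4 linkage classes (same alcove rep ⇔ same W_17-dot-orbit):

[[1, 5, 9, 18], [2, 3, 7, 14, 16], [4, 11, 12, 15, 17], [6, 8, 10, 13]]


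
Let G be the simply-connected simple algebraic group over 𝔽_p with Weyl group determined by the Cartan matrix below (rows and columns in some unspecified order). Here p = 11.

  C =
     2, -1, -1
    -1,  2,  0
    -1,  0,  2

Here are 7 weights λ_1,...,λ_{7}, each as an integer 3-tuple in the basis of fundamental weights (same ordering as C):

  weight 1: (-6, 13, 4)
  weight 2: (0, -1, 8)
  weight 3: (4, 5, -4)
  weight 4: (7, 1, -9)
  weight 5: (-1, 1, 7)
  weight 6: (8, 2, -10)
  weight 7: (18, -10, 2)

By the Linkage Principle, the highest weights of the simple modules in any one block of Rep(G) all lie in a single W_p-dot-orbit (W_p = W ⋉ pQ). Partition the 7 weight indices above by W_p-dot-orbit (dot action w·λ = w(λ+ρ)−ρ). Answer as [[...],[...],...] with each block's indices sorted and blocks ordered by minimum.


A_3 Cartan matrix, 3 simple roots permuted; ρ=(1,1,1).

λ_j+ρ reflected into Ā_11 (⟨·,θ^∨⟩≤11); 3-tuples as given:

  λ_1+ρ ↦ (2, 6, 3);  λ_2+ρ ↦ (1, 0, 9);  λ_3+ρ ↦ (2, 6, 3);  λ_4+ρ ↦ (0, 2, 8);  λ_5+ρ ↦ (0, 2, 8);  λ_6+ρ ↦ (0, 2, 8);  λ_7+ρ ↦ (0, 2, 8)

3 distinct reps among the 7 weights ⇒ 3 W_11-linkage classes:

[[1, 3], [2], [4, 5, 6, 7]]


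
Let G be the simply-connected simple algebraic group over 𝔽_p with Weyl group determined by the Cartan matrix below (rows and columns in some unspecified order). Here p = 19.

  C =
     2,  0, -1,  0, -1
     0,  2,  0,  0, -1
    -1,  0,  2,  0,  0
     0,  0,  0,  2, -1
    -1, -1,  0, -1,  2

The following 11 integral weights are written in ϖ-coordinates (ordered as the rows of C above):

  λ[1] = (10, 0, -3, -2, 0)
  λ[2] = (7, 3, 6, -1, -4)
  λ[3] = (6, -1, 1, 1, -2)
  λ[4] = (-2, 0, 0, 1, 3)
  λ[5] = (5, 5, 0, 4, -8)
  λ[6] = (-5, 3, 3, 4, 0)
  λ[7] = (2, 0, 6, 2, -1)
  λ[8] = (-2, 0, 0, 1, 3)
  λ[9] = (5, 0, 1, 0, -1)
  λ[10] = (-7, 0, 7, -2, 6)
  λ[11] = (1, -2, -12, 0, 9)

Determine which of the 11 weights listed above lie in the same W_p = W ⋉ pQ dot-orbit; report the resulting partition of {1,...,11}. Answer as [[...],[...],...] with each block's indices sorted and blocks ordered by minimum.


Cartan matrix: type D_5 (|W|=1920); un-permuting the 5 rows.

Each λ_j+ρ reduced to Ā_19; 5-tuples below use C's row order:

  1: (6, 1, 2, 1, 0);  2: (3, 1, 7, 3, 0);  3: (6, 1, 2, 1, 0);  4: (1, 1, 0, 2, 3);  5: (1, 1, 0, 2, 3);  6: (1, 1, 0, 2, 3);  7: (3, 1, 7, 3, 0);  8: (1, 1, 0, 2, 3);  9: (6, 1, 2, 1, 0);  10: (6, 1, 2, 1, 0);  11: (6, 1, 2, 1, 0)

The 11 indices split into 3 linkage classes (same alcove rep ⇔ same W_19-dot-orbit):

[[1, 3, 9, 10, 11], [2, 7], [4, 5, 6, 8]]


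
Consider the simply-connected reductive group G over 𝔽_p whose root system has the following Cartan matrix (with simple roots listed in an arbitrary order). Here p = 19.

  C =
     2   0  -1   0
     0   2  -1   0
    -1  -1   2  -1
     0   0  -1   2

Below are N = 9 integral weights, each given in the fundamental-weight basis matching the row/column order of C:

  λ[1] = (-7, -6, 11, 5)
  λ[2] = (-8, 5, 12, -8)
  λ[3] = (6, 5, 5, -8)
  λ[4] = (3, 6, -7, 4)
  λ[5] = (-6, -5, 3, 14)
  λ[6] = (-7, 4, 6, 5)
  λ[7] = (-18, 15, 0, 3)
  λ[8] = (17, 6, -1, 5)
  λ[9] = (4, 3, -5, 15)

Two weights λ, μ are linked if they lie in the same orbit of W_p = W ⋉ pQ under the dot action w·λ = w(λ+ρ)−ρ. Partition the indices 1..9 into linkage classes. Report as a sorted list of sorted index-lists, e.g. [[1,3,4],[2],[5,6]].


Type D_4, rank 4, |W|=192; reorder rows/cols to standard.

W_19-reps of the 9 weights in Ā_19 (same 4-coord order as C):

  [1] (6, 5, 1, 6);  [2] (6, 5, 1, 6);  [3] (6, 5, 1, 6);  [4] (2, 1, 3, 1);  [5] (0, 1, 4, 10);  [6] (6, 5, 1, 6);  [7] (1, 0, 2, 12);  [8] (6, 5, 1, 6);  [9] (1, 0, 2, 12)

Grouping the 9 weights by Ā_19-representative: 4 linkage classes.

[[1, 2, 3, 6, 8], [4], [5], [7, 9]]


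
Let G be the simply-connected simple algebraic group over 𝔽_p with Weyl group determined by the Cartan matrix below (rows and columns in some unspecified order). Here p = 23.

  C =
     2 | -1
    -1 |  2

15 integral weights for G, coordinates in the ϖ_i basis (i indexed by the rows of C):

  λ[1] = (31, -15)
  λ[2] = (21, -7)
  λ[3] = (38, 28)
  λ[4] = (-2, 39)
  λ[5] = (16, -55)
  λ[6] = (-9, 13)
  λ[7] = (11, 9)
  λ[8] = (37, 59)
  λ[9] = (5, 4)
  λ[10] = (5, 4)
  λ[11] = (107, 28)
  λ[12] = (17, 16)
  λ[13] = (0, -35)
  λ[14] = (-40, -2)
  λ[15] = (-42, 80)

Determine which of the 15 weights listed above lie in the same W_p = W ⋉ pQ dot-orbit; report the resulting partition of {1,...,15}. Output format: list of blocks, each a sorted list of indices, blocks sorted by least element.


Cartan matrix: type A_2 (|W|=6); un-permuting the 2 rows.

Each λ_j+ρ reduced to Ā_23; 2-tuples below use C's row order:

  λ_1 → (9, 5) · λ_2 → (16, 6) · λ_3 → (16, 6) · λ_4 → (16, 6) · λ_5 → (8, 6) · λ_6 → (8, 6) · λ_7 → (12, 10) · λ_8 → (8, 6) · λ_9 → (6, 5) · λ_10 → (6, 5) · λ_11 → (16, 6) · λ_12 → (6, 5) · λ_13 → (12, 10) · λ_14 → (16, 6) · λ_15 → (6, 5)

Partition of {1..15} into 5 W_23-dot-orbits:

[[1], [2, 3, 4, 11, 14], [5, 6, 8], [7, 13], [9, 10, 12, 15]]


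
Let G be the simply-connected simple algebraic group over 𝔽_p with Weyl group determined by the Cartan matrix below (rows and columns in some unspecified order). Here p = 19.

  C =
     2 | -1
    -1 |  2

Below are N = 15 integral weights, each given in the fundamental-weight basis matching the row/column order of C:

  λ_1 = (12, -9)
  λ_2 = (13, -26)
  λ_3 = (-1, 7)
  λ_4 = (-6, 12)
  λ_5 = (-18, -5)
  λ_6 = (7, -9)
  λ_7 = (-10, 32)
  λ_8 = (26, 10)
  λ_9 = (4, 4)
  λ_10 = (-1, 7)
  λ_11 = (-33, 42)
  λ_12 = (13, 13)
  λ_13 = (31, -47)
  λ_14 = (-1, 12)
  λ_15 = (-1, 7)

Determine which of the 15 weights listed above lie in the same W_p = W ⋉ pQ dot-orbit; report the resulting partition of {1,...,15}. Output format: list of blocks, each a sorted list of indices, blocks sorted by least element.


Dynkin diagram of C (from the 2 off-diagonal −1 entries): A_2.

Alcove-folded reps (p=19, 15 weights, presented ϖ-order):

    λ_1 → (5, 8)
    λ_2 → (5, 8)
    λ_3 → (0, 8)
    λ_4 → (5, 8)
    λ_5 → (2, 15)
    λ_6 → (0, 8)
    λ_7 → (5, 5)
    λ_8 → (0, 8)
    λ_9 → (5, 5)
    λ_10 → (0, 8)
    λ_11 → (5, 8)
    λ_12 → (5, 5)
    λ_13 → (5, 8)
    λ_14 → (0, 13)
    λ_15 → (0, 8)

These 15 weights hit 5 W_19-dot-orbits; sizes (5, 5, 1, 3, 1):

[[1, 2, 4, 11, 13], [3, 6, 8, 10, 15], [5], [7, 9, 12], [14]]


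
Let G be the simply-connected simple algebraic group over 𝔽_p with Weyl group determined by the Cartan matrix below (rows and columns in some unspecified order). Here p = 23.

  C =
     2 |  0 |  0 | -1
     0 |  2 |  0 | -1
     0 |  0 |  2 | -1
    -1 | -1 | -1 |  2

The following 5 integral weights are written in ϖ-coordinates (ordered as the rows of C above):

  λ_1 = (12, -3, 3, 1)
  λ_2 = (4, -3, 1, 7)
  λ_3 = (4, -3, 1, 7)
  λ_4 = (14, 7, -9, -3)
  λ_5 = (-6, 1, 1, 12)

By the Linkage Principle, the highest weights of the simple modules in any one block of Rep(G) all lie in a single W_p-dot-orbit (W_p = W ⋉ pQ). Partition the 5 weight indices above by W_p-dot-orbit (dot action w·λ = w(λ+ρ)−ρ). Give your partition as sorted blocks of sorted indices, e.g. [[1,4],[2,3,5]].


Type D_4, rank 4, |W|=192; reorder rows/cols to standard.

Folding the 5 weights λ_j+ρ into Ā_23 (reps in the given 4-coord order):

  1: (13, 2, 4, 0);  2: (5, 2, 2, 6);  3: (5, 2, 2, 6);  4: (5, 2, 2, 6);  5: (5, 2, 2, 6)

Partition of {1..5} into 2 W_23-dot-orbits:

[[1], [2, 3, 4, 5]]


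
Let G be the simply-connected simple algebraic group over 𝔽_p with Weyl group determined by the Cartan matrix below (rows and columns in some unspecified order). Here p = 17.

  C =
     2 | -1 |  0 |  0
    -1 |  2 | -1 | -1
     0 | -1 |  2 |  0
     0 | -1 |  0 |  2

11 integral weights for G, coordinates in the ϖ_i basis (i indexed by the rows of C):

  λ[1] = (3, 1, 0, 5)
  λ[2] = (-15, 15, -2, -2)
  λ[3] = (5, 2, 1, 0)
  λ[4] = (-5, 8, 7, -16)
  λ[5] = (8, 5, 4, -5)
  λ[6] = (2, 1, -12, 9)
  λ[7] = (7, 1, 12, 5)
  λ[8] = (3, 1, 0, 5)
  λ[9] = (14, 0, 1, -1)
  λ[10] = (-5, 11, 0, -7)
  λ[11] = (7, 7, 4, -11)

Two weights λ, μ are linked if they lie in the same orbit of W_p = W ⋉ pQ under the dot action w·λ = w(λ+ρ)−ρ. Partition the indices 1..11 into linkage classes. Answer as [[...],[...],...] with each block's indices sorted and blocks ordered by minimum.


C ↔ D_4 under row/col permutation; |W(D_4)| = 192.

Ā_17 reps of the 11 weights (D_4, coords as presented):

  λ_1 → (4, 2, 1, 6) · λ_2 → (14, 0, 1, 1) · λ_3 → (6, 3, 2, 1) · λ_4 → (6, 2, 2, 5) · λ_5 → (6, 3, 2, 1) · λ_6 → (6, 3, 2, 1) · λ_7 → (4, 2, 1, 6) · λ_8 → (4, 2, 1, 6) · λ_9 → (14, 0, 1, 1) · λ_10 → (4, 2, 1, 6) · λ_11 → (4, 2, 1, 6)

4 distinct reps among the 11 weights ⇒ 4 W_17-linkage classes:

[[1, 7, 8, 10, 11], [2, 9], [3, 5, 6], [4]]


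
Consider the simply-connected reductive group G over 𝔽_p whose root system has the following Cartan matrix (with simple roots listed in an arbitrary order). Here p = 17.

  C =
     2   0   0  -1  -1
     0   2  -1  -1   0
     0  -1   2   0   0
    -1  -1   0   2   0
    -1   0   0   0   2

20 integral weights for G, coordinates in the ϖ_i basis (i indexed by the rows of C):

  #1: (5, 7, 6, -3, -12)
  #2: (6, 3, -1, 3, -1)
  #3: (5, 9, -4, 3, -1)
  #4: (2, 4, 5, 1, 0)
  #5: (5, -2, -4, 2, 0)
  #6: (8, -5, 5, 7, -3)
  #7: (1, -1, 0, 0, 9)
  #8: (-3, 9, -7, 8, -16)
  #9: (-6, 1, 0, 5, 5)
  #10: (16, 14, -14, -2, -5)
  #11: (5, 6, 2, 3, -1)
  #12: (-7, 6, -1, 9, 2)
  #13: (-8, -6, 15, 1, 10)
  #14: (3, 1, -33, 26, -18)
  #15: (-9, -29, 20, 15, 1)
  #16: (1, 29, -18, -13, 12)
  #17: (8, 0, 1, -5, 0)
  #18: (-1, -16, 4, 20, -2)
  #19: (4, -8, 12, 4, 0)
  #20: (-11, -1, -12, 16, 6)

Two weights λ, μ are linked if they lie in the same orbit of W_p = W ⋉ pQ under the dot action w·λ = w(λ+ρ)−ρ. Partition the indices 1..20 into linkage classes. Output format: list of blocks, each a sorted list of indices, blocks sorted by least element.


Dynkin diagram of C (from the 8 off-diagonal −1 entries): A_5.

Ā_17 reps of the 20 weights (A_5, coords as presented):

  λ_1 → (2, 1, 5, 5, 2) · λ_2 → (7, 4, 0, 4, 0) · λ_3 → (3, 7, 0, 4, 3) · λ_4 → (3, 5, 6, 2, 1) · λ_5 → (5, 2, 1, 1, 1) · λ_6 → (7, 4, 0, 4, 0) · λ_7 → (2, 0, 1, 1, 10) · λ_8 → (7, 4, 0, 4, 0) · λ_9 → (5, 2, 1, 1, 1) · λ_10 → (2, 0, 1, 1, 10) · λ_11 → (3, 7, 0, 4, 3) · λ_12 → (3, 7, 0, 4, 3) · λ_13 → (3, 5, 6, 2, 1) · λ_14 → (2, 0, 1, 1, 10) · λ_15 → (5, 2, 1, 1, 1) · λ_16 → (2, 0, 1, 1, 10) · λ_17 → (5, 2, 1, 1, 1) · λ_18 → (3, 5, 6, 2, 1) · λ_19 → (3, 5, 6, 2, 1) · λ_20 → (3, 7, 0, 4, 3)

These 20 weights hit 6 W_17-dot-orbits; sizes (1, 3, 4, 4, 4, 4):

[[1], [2, 6, 8], [3, 11, 12, 20], [4, 13, 18, 19], [5, 9, 15, 17], [7, 10, 14, 16]]


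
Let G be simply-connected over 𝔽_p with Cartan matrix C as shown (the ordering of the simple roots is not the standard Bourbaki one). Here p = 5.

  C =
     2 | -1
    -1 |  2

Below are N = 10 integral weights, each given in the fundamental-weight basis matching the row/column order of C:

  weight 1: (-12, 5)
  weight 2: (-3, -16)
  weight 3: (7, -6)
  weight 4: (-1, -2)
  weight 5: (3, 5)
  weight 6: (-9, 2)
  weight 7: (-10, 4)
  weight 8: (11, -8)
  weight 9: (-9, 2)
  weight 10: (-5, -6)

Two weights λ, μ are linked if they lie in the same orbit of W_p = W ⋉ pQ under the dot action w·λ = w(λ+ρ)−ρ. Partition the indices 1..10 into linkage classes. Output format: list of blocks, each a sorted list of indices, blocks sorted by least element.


Type A_2, rank 2, |W|=6; reorder rows/cols to standard.

W_5-reps of the 10 weights in Ā_5 (same 2-coord order as C):

  λ_1+ρ ↦ (1, 0);  λ_2+ρ ↦ (0, 2);  λ_3+ρ ↦ (0, 2);  λ_4+ρ ↦ (1, 0);  λ_5+ρ ↦ (1, 0);  λ_6+ρ ↦ (0, 2);  λ_7+ρ ↦ (1, 0);  λ_8+ρ ↦ (0, 2);  λ_9+ρ ↦ (0, 2);  λ_10+ρ ↦ (1, 0)

The 10 indices split into 2 linkage classes (same alcove rep ⇔ same W_5-dot-orbit):

[[1, 4, 5, 7, 10], [2, 3, 6, 8, 9]]


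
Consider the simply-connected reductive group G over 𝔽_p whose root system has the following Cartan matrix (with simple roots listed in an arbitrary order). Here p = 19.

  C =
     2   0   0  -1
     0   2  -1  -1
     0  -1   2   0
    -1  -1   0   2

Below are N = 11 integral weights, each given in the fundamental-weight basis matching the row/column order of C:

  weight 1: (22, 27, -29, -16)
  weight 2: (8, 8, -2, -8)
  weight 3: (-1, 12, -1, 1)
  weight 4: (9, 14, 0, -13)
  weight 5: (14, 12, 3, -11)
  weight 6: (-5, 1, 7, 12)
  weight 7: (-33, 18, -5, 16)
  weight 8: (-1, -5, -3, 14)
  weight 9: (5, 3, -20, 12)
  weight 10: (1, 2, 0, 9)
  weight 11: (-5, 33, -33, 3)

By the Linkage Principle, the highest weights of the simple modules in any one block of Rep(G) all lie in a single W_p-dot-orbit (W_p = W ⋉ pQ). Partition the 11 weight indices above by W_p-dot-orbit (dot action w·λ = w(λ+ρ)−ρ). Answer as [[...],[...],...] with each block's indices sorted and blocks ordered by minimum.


Cartan matrix: type A_4 (|W|=120); un-permuting the 4 rows.

W_19-reps of the 11 weights in Ā_19 (same 4-coord order as C):

  λ_1+ρ ↦ (0, 2, 4, 9);  λ_2+ρ ↦ (2, 1, 1, 7);  λ_3+ρ ↦ (0, 13, 0, 2);  λ_4+ρ ↦ (2, 3, 1, 10);  λ_5+ρ ↦ (2, 3, 1, 10);  λ_6+ρ ↦ (0, 2, 4, 9);  λ_7+ρ ↦ (0, 13, 0, 2);  λ_8+ρ ↦ (0, 2, 4, 9);  λ_9+ρ ↦ (0, 13, 0, 2);  λ_10+ρ ↦ (2, 3, 1, 10);  λ_11+ρ ↦ (0, 13, 0, 2)

Partition of {1..11} into 4 W_19-dot-orbits:

[[1, 6, 8], [2], [3, 7, 9, 11], [4, 5, 10]]


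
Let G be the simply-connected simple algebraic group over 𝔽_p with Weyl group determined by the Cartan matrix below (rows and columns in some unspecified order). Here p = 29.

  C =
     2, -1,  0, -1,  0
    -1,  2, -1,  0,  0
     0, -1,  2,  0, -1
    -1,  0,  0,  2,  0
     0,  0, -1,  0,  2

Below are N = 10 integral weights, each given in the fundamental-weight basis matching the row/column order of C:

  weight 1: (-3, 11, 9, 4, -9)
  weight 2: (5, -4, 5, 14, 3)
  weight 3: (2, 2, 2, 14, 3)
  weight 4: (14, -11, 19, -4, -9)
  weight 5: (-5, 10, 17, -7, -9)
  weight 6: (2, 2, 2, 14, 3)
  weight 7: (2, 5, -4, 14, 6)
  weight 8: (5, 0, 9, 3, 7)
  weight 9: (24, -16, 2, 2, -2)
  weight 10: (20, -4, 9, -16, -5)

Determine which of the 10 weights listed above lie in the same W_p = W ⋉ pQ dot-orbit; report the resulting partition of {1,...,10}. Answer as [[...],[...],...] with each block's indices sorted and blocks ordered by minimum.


Root system A_5: the 5×5 matrix C matches after relabeling.

Each λ_j+ρ reduced to Ā_29; 5-tuples below use C's row order:

  λ_1+ρ ↦ (2, 10, 2, 3, 8) · λ_2+ρ ↦ (3, 3, 3, 15, 4) · λ_3+ρ ↦ (3, 3, 3, 15, 4) · λ_4+ρ ↦ (2, 10, 2, 3, 8) · λ_5+ρ ↦ (6, 1, 10, 4, 8) · λ_6+ρ ↦ (3, 3, 3, 15, 4) · λ_7+ρ ↦ (3, 3, 3, 15, 4) · λ_8+ρ ↦ (6, 1, 10, 4, 8) · λ_9+ρ ↦ (10, 2, 1, 3, 12) · λ_10+ρ ↦ (3, 3, 3, 15, 4)

The 10 indices split into 4 linkage classes (same alcove rep ⇔ same W_29-dot-orbit):

[[1, 4], [2, 3, 6, 7, 10], [5, 8], [9]]


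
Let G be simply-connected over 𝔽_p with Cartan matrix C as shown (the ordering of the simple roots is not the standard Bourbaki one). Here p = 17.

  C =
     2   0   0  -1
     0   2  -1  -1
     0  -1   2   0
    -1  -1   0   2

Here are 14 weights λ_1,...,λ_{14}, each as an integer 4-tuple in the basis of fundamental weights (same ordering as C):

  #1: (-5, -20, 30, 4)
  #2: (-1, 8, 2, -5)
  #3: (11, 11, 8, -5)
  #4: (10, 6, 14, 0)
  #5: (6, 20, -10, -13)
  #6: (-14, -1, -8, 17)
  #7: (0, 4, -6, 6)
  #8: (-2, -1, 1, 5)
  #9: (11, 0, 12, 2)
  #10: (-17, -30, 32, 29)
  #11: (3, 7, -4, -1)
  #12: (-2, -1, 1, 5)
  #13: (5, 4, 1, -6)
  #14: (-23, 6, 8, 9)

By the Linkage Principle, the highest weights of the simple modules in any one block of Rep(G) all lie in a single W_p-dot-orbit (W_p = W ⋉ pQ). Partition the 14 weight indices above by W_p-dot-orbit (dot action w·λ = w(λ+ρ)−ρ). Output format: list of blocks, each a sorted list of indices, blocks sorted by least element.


Type A_4, rank 4, |W|=120; reorder rows/cols to standard.

W_17-reps of the 14 weights in Ā_17 (same 4-coord order as C):

    λ_1 → (0, 1, 1, 3)
    λ_2 → (4, 5, 3, 0)
    λ_3 → (4, 5, 3, 0)
    λ_4 → (1, 0, 2, 5)
    λ_5 → (1, 0, 5, 7)
    λ_6 → (10, 4, 1, 2)
    λ_7 → (1, 0, 5, 7)
    λ_8 → (1, 0, 2, 5)
    λ_9 → (0, 1, 1, 3)
    λ_10 → (3, 0, 1, 1)
    λ_11 → (4, 5, 3, 0)
    λ_12 → (1, 0, 2, 5)
    λ_13 → (1, 0, 2, 5)
    λ_14 → (1, 0, 5, 7)

Grouping the 14 weights by Ā_17-representative: 6 linkage classes.

[[1, 9], [2, 3, 11], [4, 8, 12, 13], [5, 7, 14], [6], [10]]


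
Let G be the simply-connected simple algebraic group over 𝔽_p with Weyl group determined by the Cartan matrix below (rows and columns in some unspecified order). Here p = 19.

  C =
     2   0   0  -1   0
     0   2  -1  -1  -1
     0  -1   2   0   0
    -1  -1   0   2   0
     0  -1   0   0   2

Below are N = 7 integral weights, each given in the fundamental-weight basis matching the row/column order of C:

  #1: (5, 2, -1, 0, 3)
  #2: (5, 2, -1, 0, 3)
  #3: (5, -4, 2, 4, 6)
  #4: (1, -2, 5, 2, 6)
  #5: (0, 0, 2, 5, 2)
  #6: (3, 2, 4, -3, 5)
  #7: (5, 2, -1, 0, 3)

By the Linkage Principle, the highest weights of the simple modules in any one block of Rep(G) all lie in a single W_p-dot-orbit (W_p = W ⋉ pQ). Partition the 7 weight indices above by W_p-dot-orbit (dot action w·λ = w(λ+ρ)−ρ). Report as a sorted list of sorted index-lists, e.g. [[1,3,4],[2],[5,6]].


Dynkin diagram of C (from the 8 off-diagonal −1 entries): D_5.

Alcove-folded reps (p=19, 7 weights, presented ϖ-order):

    [1] (6, 3, 0, 1, 4)
    [2] (6, 3, 0, 1, 4)
    [3] (6, 3, 0, 1, 4)
    [4] (2, 1, 5, 2, 6)
    [5] (1, 1, 3, 4, 3)
    [6] (2, 1, 5, 2, 6)
    [7] (6, 3, 0, 1, 4)

Grouping the 7 weights by Ā_19-representative: 3 linkage classes.

[[1, 2, 3, 7], [4, 6], [5]]


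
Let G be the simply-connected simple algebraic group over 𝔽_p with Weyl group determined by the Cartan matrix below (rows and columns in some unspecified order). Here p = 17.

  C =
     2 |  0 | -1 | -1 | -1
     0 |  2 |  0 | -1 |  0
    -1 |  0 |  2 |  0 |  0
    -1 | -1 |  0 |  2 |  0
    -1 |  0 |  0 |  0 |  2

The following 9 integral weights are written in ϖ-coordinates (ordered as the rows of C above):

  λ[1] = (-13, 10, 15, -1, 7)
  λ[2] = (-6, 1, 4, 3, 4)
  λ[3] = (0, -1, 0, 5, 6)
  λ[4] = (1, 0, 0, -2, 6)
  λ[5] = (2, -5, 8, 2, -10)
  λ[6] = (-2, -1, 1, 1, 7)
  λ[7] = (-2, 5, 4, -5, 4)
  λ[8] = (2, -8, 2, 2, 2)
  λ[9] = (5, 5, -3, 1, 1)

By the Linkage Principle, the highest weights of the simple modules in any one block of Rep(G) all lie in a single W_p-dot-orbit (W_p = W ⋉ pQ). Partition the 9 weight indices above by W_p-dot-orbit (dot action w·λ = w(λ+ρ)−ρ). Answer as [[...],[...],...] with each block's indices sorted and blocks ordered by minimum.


Cartan matrix: type D_5 (|W|=1920); un-permuting the 5 rows.

Folding the 9 weights λ_j+ρ into Ā_17 (reps in the given 5-coord order):

  λ_1+ρ ↦ (4, 1, 0, 1, 0);  λ_2+ρ ↦ (4, 1, 0, 1, 0);  λ_3+ρ ↦ (1, 0, 1, 1, 7);  λ_4+ρ ↦ (1, 0, 1, 1, 7);  λ_5+ρ ↦ (1, 3, 2, 3, 2);  λ_6+ρ ↦ (1, 0, 1, 1, 7);  λ_7+ρ ↦ (4, 1, 0, 1, 0);  λ_8+ρ ↦ (1, 3, 2, 3, 2);  λ_9+ρ ↦ (1, 3, 2, 3, 2)

Linkage partition of the 9 weights (3 classes, p=17):

[[1, 2, 7], [3, 4, 6], [5, 8, 9]]


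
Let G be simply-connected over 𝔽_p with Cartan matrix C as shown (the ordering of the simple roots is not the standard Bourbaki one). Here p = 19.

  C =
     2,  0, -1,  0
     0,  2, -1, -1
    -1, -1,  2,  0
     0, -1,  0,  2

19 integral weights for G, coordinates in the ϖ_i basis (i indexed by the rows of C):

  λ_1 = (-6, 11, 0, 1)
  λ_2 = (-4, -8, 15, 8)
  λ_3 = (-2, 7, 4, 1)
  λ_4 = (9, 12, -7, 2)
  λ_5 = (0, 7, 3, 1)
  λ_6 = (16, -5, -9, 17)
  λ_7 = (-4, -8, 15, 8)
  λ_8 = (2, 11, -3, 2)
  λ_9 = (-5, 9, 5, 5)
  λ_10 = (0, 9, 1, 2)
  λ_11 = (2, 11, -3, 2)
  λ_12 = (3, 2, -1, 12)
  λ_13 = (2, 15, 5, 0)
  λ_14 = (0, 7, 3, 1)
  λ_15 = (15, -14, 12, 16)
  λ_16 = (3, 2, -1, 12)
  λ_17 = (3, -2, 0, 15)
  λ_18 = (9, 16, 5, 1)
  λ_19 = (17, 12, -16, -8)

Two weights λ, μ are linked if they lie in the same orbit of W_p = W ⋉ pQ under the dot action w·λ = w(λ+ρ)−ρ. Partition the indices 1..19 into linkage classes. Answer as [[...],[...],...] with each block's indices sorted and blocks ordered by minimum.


Cartan matrix: type A_4 (|W|=120); un-permuting the 4 rows.

Alcove-folded reps (p=19, 19 weights, presented ϖ-order):

  1: (1, 8, 4, 2);  2: (3, 7, 6, 2);  3: (1, 8, 4, 2);  4: (3, 7, 6, 2);  5: (1, 8, 4, 2);  6: (1, 8, 4, 2);  7: (3, 7, 6, 2);  8: (1, 10, 2, 3);  9: (1, 10, 2, 3);  10: (1, 10, 2, 3);  11: (1, 10, 2, 3);  12: (3, 3, 0, 12);  13: (1, 10, 2, 3);  14: (1, 8, 4, 2);  15: (2, 3, 0, 10);  16: (3, 3, 0, 12);  17: (3, 1, 0, 14);  18: (2, 3, 0, 10);  19: (3, 7, 6, 2)

Partition of {1..19} into 6 W_19-dot-orbits:

[[1, 3, 5, 6, 14], [2, 4, 7, 19], [8, 9, 10, 11, 13], [12, 16], [15, 18], [17]]


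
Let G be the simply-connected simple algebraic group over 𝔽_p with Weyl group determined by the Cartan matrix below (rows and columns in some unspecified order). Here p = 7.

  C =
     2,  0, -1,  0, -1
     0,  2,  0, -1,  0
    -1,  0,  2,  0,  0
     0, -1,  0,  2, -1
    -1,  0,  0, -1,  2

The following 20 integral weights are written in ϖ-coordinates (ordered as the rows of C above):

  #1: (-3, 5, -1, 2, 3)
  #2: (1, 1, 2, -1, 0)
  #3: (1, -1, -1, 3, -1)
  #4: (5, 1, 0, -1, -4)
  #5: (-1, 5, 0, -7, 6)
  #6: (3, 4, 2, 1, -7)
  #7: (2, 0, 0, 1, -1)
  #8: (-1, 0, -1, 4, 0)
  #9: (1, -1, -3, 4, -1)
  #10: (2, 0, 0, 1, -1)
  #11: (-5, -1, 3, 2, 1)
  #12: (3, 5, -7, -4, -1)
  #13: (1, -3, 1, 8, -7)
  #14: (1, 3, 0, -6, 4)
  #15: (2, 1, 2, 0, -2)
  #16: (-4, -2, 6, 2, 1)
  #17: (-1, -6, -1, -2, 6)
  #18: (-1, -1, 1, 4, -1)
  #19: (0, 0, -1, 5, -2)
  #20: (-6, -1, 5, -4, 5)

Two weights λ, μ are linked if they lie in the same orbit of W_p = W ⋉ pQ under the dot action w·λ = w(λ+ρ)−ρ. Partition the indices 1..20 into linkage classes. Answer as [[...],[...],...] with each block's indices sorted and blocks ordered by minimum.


Type A_5, rank 5, |W|=720; reorder rows/cols to standard.

λ_j+ρ reflected into Ā_7 (⟨·,θ^∨⟩≤7); 5-tuples as given:

  λ_1+ρ ↦ (2, 0, 0, 1, 2)
  λ_2+ρ ↦ (2, 1, 2, 0, 1)
  λ_3+ρ ↦ (2, 0, 0, 4, 0)
  λ_4+ρ ↦ (3, 1, 1, 2, 0)
  λ_5+ρ ↦ (0, 1, 0, 5, 1)
  λ_6+ρ ↦ (2, 0, 0, 4, 0)
  λ_7+ρ ↦ (3, 1, 1, 2, 0)
  λ_8+ρ ↦ (0, 1, 0, 5, 1)
  λ_9+ρ ↦ (0, 0, 2, 5, 0)
  λ_10+ρ ↦ (3, 1, 1, 2, 0)
  λ_11+ρ ↦ (2, 0, 0, 1, 2)
  λ_12+ρ ↦ (3, 1, 1, 2, 0)
  λ_13+ρ ↦ (2, 0, 0, 1, 2)
  λ_14+ρ ↦ (2, 0, 0, 4, 0)
  λ_15+ρ ↦ (2, 1, 2, 0, 1)
  λ_16+ρ ↦ (2, 1, 2, 0, 1)
  λ_17+ρ ↦ (0, 1, 0, 5, 1)
  λ_18+ρ ↦ (0, 0, 2, 5, 0)
  λ_19+ρ ↦ (0, 1, 0, 5, 1)
  λ_20+ρ ↦ (3, 1, 1, 2, 0)

The 20 indices split into 6 linkage classes (same alcove rep ⇔ same W_7-dot-orbit):

[[1, 11, 13], [2, 15, 16], [3, 6, 14], [4, 7, 10, 12, 20], [5, 8, 17, 19], [9, 18]]


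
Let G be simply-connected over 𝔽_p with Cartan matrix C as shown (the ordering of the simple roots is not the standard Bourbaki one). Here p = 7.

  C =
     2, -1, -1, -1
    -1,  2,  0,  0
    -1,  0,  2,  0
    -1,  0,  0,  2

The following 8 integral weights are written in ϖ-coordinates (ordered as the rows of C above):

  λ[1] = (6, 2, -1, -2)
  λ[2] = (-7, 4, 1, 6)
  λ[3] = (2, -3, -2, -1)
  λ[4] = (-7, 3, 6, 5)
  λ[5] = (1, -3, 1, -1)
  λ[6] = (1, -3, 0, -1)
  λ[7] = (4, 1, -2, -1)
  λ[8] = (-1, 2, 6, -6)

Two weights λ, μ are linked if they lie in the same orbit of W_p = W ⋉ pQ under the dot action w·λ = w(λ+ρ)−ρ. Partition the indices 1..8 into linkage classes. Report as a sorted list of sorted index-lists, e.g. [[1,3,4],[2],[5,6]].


Type D_4, rank 4, |W|=192; reorder rows/cols to standard.

Ā_7 reps of the 8 weights (D_4, coords as presented):

  λ_1+ρ ↦ (0, 2, 1, 0) · λ_2+ρ ↦ (0, 1, 4, 1) · λ_3+ρ ↦ (0, 2, 1, 0) · λ_4+ρ ↦ (0, 2, 1, 0) · λ_5+ρ ↦ (0, 2, 2, 0) · λ_6+ρ ↦ (0, 2, 1, 0) · λ_7+ρ ↦ (0, 2, 1, 0) · λ_8+ρ ↦ (0, 2, 2, 0)

Partition of {1..8} into 3 W_7-dot-orbits:

[[1, 3, 4, 6, 7], [2], [5, 8]]


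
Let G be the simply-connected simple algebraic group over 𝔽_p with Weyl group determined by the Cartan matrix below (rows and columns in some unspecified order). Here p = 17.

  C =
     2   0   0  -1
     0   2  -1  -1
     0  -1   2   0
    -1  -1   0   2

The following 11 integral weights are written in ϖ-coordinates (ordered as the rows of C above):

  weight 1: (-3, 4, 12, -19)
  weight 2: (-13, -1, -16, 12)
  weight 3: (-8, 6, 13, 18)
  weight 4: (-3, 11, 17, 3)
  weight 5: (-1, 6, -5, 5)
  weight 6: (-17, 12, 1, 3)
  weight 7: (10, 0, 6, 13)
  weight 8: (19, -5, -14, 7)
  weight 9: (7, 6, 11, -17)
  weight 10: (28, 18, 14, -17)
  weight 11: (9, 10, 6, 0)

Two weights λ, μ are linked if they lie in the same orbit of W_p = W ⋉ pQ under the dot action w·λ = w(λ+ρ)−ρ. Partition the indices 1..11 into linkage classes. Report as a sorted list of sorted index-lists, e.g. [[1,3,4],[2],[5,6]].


Type A_4, rank 4, |W|=120; reorder rows/cols to standard.

λ_j+ρ reflected into Ā_17 (⟨·,θ^∨⟩≤17); 4-tuples as given:

  λ_1+ρ ↦ (2, 1, 0, 12);  λ_2+ρ ↦ (2, 1, 0, 12);  λ_3+ρ ↦ (8, 4, 1, 2);  λ_4+ρ ↦ (2, 1, 0, 12);  λ_5+ρ ↦ (0, 3, 4, 6);  λ_6+ρ ↦ (2, 1, 0, 12);  λ_7+ρ ↦ (5, 8, 1, 1);  λ_8+ρ ↦ (0, 3, 4, 6);  λ_9+ρ ↦ (5, 8, 1, 1);  λ_10+ρ ↦ (2, 1, 0, 12);  λ_11+ρ ↦ (1, 5, 5, 1)

Partition of {1..11} into 5 W_17-dot-orbits:

[[1, 2, 4, 6, 10], [3], [5, 8], [7, 9], [11]]


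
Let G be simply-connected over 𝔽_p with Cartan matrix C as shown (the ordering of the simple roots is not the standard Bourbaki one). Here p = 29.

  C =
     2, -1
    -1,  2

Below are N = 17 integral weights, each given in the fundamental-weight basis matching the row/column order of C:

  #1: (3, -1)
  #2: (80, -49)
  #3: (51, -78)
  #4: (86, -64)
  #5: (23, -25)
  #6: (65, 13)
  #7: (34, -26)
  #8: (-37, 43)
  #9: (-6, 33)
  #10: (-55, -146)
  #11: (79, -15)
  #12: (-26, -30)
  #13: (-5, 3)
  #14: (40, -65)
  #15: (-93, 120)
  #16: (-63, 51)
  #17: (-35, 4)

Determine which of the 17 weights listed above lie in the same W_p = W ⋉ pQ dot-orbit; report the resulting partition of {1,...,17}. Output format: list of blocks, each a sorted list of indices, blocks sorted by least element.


C ↔ A_2 under row/col permutation; |W(A_2)| = 6.

Alcove-folded reps (p=29, 17 weights, presented ϖ-order):

    λ_1 → (4, 0)
    λ_2 → (4, 19)
    λ_3 → (4, 19)
    λ_4 → (0, 24)
    λ_5 → (0, 24)
    λ_6 → (14, 7)
    λ_7 → (4, 19)
    λ_8 → (14, 7)
    λ_9 → (0, 24)
    λ_10 → (4, 0)
    λ_11 → (14, 7)
    λ_12 → (4, 0)
    λ_13 → (4, 0)
    λ_14 → (6, 6)
    λ_15 → (0, 24)
    λ_16 → (4, 19)
    λ_17 → (0, 24)

The 17 indices split into 5 linkage classes (same alcove rep ⇔ same W_29-dot-orbit):

[[1, 10, 12, 13], [2, 3, 7, 16], [4, 5, 9, 15, 17], [6, 8, 11], [14]]


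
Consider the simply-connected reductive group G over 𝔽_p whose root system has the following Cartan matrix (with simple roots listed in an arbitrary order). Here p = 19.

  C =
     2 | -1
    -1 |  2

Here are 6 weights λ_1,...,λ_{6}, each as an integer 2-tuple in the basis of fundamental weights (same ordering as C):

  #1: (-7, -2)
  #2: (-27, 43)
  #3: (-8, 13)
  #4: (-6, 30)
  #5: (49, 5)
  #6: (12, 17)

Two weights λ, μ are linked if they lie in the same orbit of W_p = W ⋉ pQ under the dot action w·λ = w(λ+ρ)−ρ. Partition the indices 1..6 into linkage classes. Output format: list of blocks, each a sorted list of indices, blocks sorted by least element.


Root system A_2: the 2×2 matrix C matches after relabeling.

Each λ_j+ρ reduced to Ā_19; 2-tuples below use C's row order:

  λ_1+ρ ↦ (1, 6);  λ_2+ρ ↦ (6, 1);  λ_3+ρ ↦ (7, 7);  λ_4+ρ ↦ (7, 7);  λ_5+ρ ↦ (6, 1);  λ_6+ρ ↦ (1, 6)

Linkage partition of the 6 weights (3 classes, p=19):

[[1, 6], [2, 5], [3, 4]]


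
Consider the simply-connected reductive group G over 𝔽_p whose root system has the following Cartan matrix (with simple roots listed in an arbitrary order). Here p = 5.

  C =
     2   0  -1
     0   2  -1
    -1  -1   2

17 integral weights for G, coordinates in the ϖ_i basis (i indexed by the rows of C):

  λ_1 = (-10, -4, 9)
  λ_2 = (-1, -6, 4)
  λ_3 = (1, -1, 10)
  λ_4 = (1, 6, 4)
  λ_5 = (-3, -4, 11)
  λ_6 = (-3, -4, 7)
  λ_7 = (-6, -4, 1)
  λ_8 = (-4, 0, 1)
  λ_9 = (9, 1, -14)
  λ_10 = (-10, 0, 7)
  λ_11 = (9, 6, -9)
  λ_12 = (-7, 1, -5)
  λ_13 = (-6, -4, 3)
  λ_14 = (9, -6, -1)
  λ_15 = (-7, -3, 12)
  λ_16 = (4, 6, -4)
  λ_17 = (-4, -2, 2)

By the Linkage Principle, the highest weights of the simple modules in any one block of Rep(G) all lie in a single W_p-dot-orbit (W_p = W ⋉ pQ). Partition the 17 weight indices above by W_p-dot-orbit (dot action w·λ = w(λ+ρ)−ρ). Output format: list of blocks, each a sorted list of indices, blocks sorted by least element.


Cartan matrix: type A_3 (|W|=24); un-permuting the 3 rows.

Each λ_j+ρ reduced to Ā_5; 3-tuples below use C's row order:

  λ_1 → (0, 2, 2);  λ_2 → (0, 5, 0);  λ_3 → (2, 0, 1);  λ_4 → (1, 0, 2);  λ_5 → (1, 0, 2);  λ_6 → (1, 0, 2);  λ_7 → (0, 2, 2);  λ_8 → (2, 0, 1);  λ_9 → (0, 2, 2);  λ_10 → (1, 1, 3);  λ_11 → (1, 2, 0);  λ_12 → (2, 0, 1);  λ_13 → (1, 1, 3);  λ_14 → (0, 5, 0);  λ_15 → (0, 2, 2);  λ_16 → (2, 0, 1);  λ_17 → (2, 0, 1)

The 17 indices split into 6 linkage classes (same alcove rep ⇔ same W_5-dot-orbit):

[[1, 7, 9, 15], [2, 14], [3, 8, 12, 16, 17], [4, 5, 6], [10, 13], [11]]


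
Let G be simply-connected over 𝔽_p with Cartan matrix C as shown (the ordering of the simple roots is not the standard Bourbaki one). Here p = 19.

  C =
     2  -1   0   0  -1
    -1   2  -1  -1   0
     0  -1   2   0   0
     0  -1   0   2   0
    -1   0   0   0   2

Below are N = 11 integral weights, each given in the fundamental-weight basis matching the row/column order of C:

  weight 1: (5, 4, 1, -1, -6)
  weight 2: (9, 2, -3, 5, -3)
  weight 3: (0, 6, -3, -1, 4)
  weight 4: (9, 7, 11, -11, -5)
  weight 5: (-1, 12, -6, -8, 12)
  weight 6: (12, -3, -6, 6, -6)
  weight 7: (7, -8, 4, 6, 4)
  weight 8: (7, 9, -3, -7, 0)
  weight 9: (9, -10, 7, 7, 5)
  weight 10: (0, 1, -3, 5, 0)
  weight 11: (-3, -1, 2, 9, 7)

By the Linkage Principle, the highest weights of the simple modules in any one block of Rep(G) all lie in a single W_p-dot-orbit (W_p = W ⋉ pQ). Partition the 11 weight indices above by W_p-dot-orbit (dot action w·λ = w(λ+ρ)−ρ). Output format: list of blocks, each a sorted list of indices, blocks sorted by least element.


C ↔ D_5 under row/col permutation; |W(D_5)| = 1920.

Folding the 11 weights λ_j+ρ into Ā_19 (reps in the given 5-coord order):

  λ_1 → (1, 5, 2, 0, 5)
  λ_2 → (1, 0, 2, 6, 1)
  λ_3 → (1, 5, 2, 0, 5)
  λ_4 → (4, 3, 1, 1, 2)
  λ_5 → (1, 5, 2, 0, 5)
  λ_6 → (1, 5, 2, 0, 5)
  λ_7 → (1, 5, 2, 0, 5)
  λ_8 → (1, 0, 2, 6, 1)
  λ_9 → (4, 3, 1, 1, 2)
  λ_10 → (1, 0, 2, 6, 1)
  λ_11 → (0, 2, 1, 8, 6)

Partition of {1..11} into 4 W_19-dot-orbits:

[[1, 3, 5, 6, 7], [2, 8, 10], [4, 9], [11]]


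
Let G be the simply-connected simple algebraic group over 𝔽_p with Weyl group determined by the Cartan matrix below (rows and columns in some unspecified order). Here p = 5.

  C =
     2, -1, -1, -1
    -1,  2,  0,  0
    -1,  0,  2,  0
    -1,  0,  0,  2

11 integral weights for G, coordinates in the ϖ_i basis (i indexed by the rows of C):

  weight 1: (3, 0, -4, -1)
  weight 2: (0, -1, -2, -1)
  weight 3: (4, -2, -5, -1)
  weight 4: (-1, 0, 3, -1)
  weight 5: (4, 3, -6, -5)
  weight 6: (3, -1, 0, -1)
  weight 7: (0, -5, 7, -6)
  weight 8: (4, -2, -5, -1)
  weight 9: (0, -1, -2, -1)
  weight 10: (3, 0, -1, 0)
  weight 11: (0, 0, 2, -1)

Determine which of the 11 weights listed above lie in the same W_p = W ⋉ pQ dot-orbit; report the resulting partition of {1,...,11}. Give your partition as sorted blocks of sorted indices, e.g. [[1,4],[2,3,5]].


D_4 Cartan matrix, 4 simple roots permuted; ρ=(1,1,1,1).

Alcove-folded reps (p=5, 11 weights, presented ϖ-order):

  λ_1 → (0, 1, 3, 0);  λ_2 → (0, 0, 1, 0);  λ_3 → (0, 1, 4, 0);  λ_4 → (0, 1, 4, 0);  λ_5 → (0, 0, 1, 0);  λ_6 → (0, 0, 1, 0);  λ_7 → (0, 1, 3, 0);  λ_8 → (0, 1, 4, 0);  λ_9 → (0, 0, 1, 0);  λ_10 → (0, 0, 1, 0);  λ_11 → (0, 1, 3, 0)

Partition of {1..11} into 3 W_5-dot-orbits:

[[1, 7, 11], [2, 5, 6, 9, 10], [3, 4, 8]]


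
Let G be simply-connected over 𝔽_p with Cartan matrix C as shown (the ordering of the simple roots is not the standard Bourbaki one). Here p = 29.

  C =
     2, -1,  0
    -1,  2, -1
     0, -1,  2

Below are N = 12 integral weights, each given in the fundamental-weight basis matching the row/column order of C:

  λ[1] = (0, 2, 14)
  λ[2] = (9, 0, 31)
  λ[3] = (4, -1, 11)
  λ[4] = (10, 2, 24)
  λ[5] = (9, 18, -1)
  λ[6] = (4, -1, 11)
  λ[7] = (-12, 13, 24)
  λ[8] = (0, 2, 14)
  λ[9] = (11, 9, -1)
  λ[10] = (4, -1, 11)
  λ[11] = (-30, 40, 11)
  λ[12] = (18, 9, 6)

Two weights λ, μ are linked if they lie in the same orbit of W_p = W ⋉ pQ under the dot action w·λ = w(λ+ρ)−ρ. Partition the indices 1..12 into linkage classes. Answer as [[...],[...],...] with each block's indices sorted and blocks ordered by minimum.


A_3 Cartan matrix, 3 simple roots permuted; ρ=(1,1,1).

λ_j+ρ reflected into Ā_29 (⟨·,θ^∨⟩≤29); 3-tuples as given:

    [1] (1, 3, 15)
    [2] (1, 3, 15)
    [3] (5, 0, 12)
    [4] (1, 3, 15)
    [5] (10, 19, 0)
    [6] (5, 0, 12)
    [7] (1, 3, 15)
    [8] (1, 3, 15)
    [9] (12, 10, 0)
    [10] (5, 0, 12)
    [11] (5, 0, 12)
    [12] (12, 10, 0)

Linkage partition of the 12 weights (4 classes, p=29):

[[1, 2, 4, 7, 8], [3, 6, 10, 11], [5], [9, 12]]


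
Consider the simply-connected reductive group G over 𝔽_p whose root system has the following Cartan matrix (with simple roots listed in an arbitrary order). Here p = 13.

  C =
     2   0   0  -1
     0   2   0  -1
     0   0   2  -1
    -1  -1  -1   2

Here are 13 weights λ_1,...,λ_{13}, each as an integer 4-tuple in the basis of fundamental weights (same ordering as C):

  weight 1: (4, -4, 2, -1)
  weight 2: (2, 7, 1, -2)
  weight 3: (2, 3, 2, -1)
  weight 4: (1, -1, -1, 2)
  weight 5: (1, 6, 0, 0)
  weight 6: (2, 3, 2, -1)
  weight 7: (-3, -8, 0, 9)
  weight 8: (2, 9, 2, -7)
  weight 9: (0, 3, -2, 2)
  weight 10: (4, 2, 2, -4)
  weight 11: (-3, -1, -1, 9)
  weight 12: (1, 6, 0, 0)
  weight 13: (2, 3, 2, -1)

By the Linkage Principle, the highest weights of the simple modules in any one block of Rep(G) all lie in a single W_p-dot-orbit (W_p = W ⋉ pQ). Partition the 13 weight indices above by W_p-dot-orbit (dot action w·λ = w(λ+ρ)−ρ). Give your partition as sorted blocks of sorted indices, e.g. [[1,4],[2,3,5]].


Cartan matrix: type D_4 (|W|=192); un-permuting the 4 rows.

Ā_13 reps of the 13 weights (D_4, coords as presented):

  [1] (2, 0, 0, 3)
  [2] (2, 7, 1, 1)
  [3] (3, 4, 3, 0)
  [4] (2, 0, 0, 3)
  [5] (2, 7, 1, 1)
  [6] (3, 4, 3, 0)
  [7] (2, 7, 1, 1)
  [8] (3, 4, 3, 0)
  [9] (1, 4, 1, 2)
  [10] (2, 0, 0, 3)
  [11] (2, 0, 0, 3)
  [12] (2, 7, 1, 1)
  [13] (3, 4, 3, 0)

The 13 indices split into 4 linkage classes (same alcove rep ⇔ same W_13-dot-orbit):

[[1, 4, 10, 11], [2, 5, 7, 12], [3, 6, 8, 13], [9]]


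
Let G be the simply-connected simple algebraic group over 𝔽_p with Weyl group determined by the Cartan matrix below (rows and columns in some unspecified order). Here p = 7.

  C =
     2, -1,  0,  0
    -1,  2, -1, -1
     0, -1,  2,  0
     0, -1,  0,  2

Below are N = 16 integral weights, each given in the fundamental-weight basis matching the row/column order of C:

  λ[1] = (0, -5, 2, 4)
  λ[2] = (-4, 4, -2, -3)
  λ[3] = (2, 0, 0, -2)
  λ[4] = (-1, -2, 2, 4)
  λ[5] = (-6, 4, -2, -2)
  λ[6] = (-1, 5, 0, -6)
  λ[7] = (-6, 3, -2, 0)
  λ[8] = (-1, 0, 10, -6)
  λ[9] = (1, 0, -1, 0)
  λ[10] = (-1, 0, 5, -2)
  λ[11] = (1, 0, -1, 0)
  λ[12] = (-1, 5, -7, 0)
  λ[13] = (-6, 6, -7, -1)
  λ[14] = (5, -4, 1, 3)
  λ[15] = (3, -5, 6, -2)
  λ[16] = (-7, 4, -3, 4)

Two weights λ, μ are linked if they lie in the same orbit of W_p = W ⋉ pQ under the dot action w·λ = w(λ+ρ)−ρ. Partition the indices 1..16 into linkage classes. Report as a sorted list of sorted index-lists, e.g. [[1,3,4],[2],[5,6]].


Cartan matrix: type D_4 (|W|=192); un-permuting the 4 rows.

Folding the 16 weights λ_j+ρ into Ā_7 (reps in the given 4-coord order):

  [1] (3, 0, 1, 1);  [2] (2, 1, 0, 1);  [3] (3, 0, 1, 1);  [4] (1, 0, 2, 4);  [5] (3, 0, 1, 1);  [6] (0, 0, 1, 5);  [7] (3, 0, 1, 1);  [8] (1, 0, 2, 4);  [9] (2, 1, 0, 1);  [10] (0, 0, 6, 1);  [11] (2, 1, 0, 1);  [12] (0, 0, 6, 1);  [13] (1, 0, 2, 4);  [14] (3, 0, 1, 1);  [15] (1, 0, 2, 4);  [16] (2, 1, 0, 1)

Grouping the 16 weights by Ā_7-representative: 5 linkage classes.

[[1, 3, 5, 7, 14], [2, 9, 11, 16], [4, 8, 13, 15], [6], [10, 12]]


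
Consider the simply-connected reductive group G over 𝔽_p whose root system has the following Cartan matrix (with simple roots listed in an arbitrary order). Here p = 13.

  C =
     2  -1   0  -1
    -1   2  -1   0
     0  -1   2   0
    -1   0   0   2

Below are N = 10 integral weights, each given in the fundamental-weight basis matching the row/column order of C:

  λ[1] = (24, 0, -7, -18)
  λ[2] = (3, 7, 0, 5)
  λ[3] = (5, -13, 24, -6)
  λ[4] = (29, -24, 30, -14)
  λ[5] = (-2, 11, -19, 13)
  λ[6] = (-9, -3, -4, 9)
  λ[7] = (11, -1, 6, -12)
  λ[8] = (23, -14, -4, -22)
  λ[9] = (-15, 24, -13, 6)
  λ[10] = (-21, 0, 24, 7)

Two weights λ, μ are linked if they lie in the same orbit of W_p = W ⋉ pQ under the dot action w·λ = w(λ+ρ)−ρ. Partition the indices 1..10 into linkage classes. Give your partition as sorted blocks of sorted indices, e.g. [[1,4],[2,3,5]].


Type A_4, rank 4, |W|=120; reorder rows/cols to standard.

Each λ_j+ρ reduced to Ā_13; 4-tuples below use C's row order:

  λ_1 → (4, 3, 5, 0) · λ_2 → (4, 3, 5, 0) · λ_3 → (1, 0, 1, 5) · λ_4 → (4, 3, 5, 0) · λ_5 → (1, 0, 1, 5) · λ_6 → (0, 2, 8, 3) · λ_7 → (1, 0, 1, 5) · λ_8 → (0, 2, 8, 3) · λ_9 → (1, 0, 1, 5) · λ_10 → (1, 0, 1, 5)

Grouping the 10 weights by Ā_13-representative: 3 linkage classes.

[[1, 2, 4], [3, 5, 7, 9, 10], [6, 8]]
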